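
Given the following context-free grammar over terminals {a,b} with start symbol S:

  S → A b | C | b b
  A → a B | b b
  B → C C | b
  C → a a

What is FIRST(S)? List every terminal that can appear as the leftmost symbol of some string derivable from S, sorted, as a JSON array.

FIRST sets, iterate to fixpoint:
pass 1:
  A via A→a B: +{a}
  A via A→b b: +{b}
  B via B→b: +{b}
  C via C→a a: +{a}
  S via S→A b: +{a,b}
  S: {a,b}  A: {a,b}  B: {b}  C: {a}
pass 2:
  B via B→C C: +{a}
  S: {a,b}  A: {a,b}  B: {a,b}  C: {a}
pass 3: (no change)
  S: {a,b}  A: {a,b}  B: {a,b}  C: {a}

FIRST(S) = ["a", "b"]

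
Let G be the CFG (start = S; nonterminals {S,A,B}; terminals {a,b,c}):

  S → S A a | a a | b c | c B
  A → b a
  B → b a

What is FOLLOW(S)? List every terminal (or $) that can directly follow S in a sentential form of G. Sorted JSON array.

FIRST sets, iterate to fixpoint:
round 1:
  A via A→b a: +{b}
  B via B→b a: +{b}
  S via S→a a: +{a}
  S via S→b c: +{b}
  S via S→c B: +{c}
  FIRST[S]={a,b,c}  FIRST[A]={b}  FIRST[B]={b}
round 2: (no change)
  FIRST[S]={a,b,c}  FIRST[A]={b}  FIRST[B]={b}

FOLLOW iteration:
initialize: $ ∈ FOLLOW(S)
round 1:
  S→S A a: FOLLOW(S) ⊇ FIRST(A) = {b}; new: +{b}
  S→S A a: FOLLOW(A) ⊇ FIRST(a) = {a}; new: +{a}
  S→c B: FOLLOW(B) ⊇ FOLLOW(S) ⊇ {$,b}; new: +{$,b}
  S: {$,b}  A: {a}  B: {$,b}
round 2: done
  S: {$,b}  A: {a}  B: {$,b}

FOLLOW(S) = ["$", "b"]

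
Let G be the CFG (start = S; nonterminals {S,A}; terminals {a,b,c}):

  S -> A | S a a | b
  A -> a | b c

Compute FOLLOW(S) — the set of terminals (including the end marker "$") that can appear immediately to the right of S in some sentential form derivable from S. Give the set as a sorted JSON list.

FIRST iteration:
pass 1:
  A via A→a: +{a}
  A via A→b c: +{b}
  S via S→A: +{a,b}
  FIRST[S]={a,b}  FIRST[A]={a,b}
pass 2: (stable)
  FIRST[S]={a,b}  FIRST[A]={a,b}

Compute FOLLOW by fixpoint:
FOLLOW(S) := {$}
[1]
  S→A: FOLLOW(A) ⊇ FOLLOW(S) ⊇ {$}; new: +{$}
  S→S a a: FOLLOW(S) ⊇ FIRST(a) = {a}; new: +{a}
  FOLLOW(S)={$,a}  FOLLOW(A)={$}
[2]
  S→A: FOLLOW(A) ⊇ FOLLOW(S) ⊇ {$,a}; new: +{a}
  FOLLOW(S)={$,a}  FOLLOW(A)={$,a}
[3] — fixpoint
  FOLLOW(S)={$,a}  FOLLOW(A)={$,a}

FOLLOW(S) = ["$", "a"]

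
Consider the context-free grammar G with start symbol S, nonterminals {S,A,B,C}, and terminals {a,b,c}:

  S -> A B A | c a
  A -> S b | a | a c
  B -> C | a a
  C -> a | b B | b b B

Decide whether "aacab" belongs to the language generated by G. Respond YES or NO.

Convert to CNF:
  S -> A X5 | T2 T1
  A -> S T0 | T1 T2 | a
  B -> T0 B | T0 X3 | T1 T1 | a
  C -> T0 B | T0 X4 | a
  T0 -> b
  T1 -> a
  T2 -> c
  X3 -> T0 B
  X4 -> T0 B
  X5 -> B A

CYK fill:
  [0..0]={A,B,C,T1}  "a"  orig:{A,B,C}
  [1..1]={A,B,C,T1}  "a"  orig:{A,B,C}
  [2..2]={T2}  "c"  orig:{}
  [3..3]={A,B,C,T1}  "a"  orig:{A,B,C}
  [4..4]={T0}  "b"  orig:{}
  [0..1]={B,X5}  "aa"  orig:{B}
  [1..2]={A}  "ac"
  [2..3]={S}  "ca"
  [3..4]=∅  "ab"
  [0..2]={X5}  "aac"  orig:{}
  [1..3]=∅  "aca"
  [2..4]={A}  "cab"
  [0..3]=∅  "aaca"
  [1..4]={X5}  "acab"  orig:{}
  [0..4]={S,X5}  "aacab"  orig:{S}

S ∈ T[0,4] ⇒ YES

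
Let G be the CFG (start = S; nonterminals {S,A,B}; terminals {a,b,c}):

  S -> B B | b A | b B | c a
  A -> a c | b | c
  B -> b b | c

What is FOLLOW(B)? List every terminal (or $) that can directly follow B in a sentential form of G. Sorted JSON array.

FIRST iteration:
[1]
  A via A→a c: +{a}
  A via A→b: +{b}
  A via A→c: +{c}
  B via B→b b: +{b}
  B via B→c: +{c}
  S via S→B B: +{b,c}
  FIRST(S)={b,c}  FIRST(A)={a,b,c}  FIRST(B)={b,c}
[2] done
  FIRST(S)={b,c}  FIRST(A)={a,b,c}  FIRST(B)={b,c}

Compute FOLLOW by fixpoint:
FOLLOW(S) := {$}
pass 1:
  S→B B: FOLLOW(B) ⊇ FIRST(B) = {b,c}; new: +{b,c}
  S→B B: FOLLOW(B) ⊇ FOLLOW(S) ⊇ {$}; new: +{$}
  S→b A: FOLLOW(A) ⊇ FOLLOW(S) ⊇ {$}; new: +{$}
  FOLLOW[S]={$}  FOLLOW[A]={$}  FOLLOW[B]={$,b,c}
pass 2: done
  FOLLOW[S]={$}  FOLLOW[A]={$}  FOLLOW[B]={$,b,c}

FOLLOW(B) = ["$", "b", "c"]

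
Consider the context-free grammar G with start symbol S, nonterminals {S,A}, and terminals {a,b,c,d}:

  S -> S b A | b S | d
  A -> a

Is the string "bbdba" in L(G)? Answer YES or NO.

Convert to CNF:
  S -> S X1 | T0 S | d
  A -> a
  T0 -> b
  X1 -> T0 A

Fill CYK table bottom-up:
  T[0,0] 'b' = {T0}  orig:{}
  T[1,1] 'b' = {T0}  orig:{}
  T[2,2] 'd' = {S}
  T[3,3] 'b' = {T0}  orig:{}
  T[4,4] 'a' = {A}
  T[0,1] 'bb' = ∅
  T[1,2] 'bd' = {S}
  T[2,3] 'db' = ∅
  T[3,4] 'ba' = {X1}  orig:{}
  T[0,2] 'bbd' = {S}
  T[1,3] 'bdb' = ∅
  T[2,4] 'dba' = {S}
  T[0,3] 'bbdb' = ∅
  T[1,4] 'bdba' = {S}
  T[0,4] 'bbdba' = {S}

S ∈ T[0,4] ⇒ YES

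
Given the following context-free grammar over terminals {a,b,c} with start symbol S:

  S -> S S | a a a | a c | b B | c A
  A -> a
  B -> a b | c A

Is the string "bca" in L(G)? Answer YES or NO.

Convert to CNF:
  S -> S S | T0 T2 | T0 X3 | T1 B | T2 A
  A -> a
  B -> T0 T1 | T2 A
  T0 -> a
  T1 -> b
  T2 -> c
  X3 -> T0 T0

CYK fill:
  T[0,0] 'b' = {T1}  orig:{}
  T[1,1] 'c' = {T2}  orig:{}
  T[2,2] 'a' = {A,T0}  orig:{A}
  T[0,1] 'bc' = ∅
  T[1,2] 'ca' = {B,S}
  T[0,2] 'bca' = {S}

S ∈ T[0,2] ⇒ YES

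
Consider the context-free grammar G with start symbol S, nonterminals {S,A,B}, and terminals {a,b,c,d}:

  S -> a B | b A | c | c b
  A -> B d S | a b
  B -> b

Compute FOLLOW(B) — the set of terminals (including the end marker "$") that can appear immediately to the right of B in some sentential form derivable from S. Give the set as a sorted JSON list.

Compute FIRST by fixpoint:
[1]
  A via A→a b: +{a}
  B via B→b: +{b}
  S via S→a B: +{a}
  S via S→b A: +{b}
  S via S→c: +{c}
  FIRST(S)={a,b,c}  FIRST(A)={a}  FIRST(B)={b}
[2]
  A via A→B d S: +{b}
  FIRST(S)={a,b,c}  FIRST(A)={a,b}  FIRST(B)={b}
[3] (stable)
  FIRST(S)={a,b,c}  FIRST(A)={a,b}  FIRST(B)={b}

Compute FOLLOW by fixpoint:
seed FOLLOW(S) with $
[1]
  A→B d S: FOLLOW(B) ⊇ FIRST(d) = {d}; new: +{d}
  S→a B: FOLLOW(B) ⊇ FOLLOW(S) ⊇ {$}; new: +{$}
  S→b A: FOLLOW(A) ⊇ FOLLOW(S) ⊇ {$}; new: +{$}
  FOLLOW[S]={$}  FOLLOW[A]={$}  FOLLOW[B]={$,d}
[2] (stable)
  FOLLOW[S]={$}  FOLLOW[A]={$}  FOLLOW[B]={$,d}

FOLLOW(B) = ["$", "d"]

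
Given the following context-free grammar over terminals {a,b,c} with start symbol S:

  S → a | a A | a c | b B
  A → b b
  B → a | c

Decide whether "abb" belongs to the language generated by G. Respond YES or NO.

CNF form of G:
  S -> T0 B | T1 A | T1 T2 | a
  A -> T0 T0
  B -> a | c
  T0 -> b
  T1 -> a
  T2 -> c

Fill CYK table bottom-up:
  [0..0]={B,S,T1}  "a"  orig:{B,S}
  [1..1]={T0}  "b"  orig:{}
  [2..2]={T0}  "b"  orig:{}
  [0..1]=∅  "ab"
  [1..2]={A}  "bb"
  [0..2]={S}  "abb"

S ∈ T[0,2] ⇒ YES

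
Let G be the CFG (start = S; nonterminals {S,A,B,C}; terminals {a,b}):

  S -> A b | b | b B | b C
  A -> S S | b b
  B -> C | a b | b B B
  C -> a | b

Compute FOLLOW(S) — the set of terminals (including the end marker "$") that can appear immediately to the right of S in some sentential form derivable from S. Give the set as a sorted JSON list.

FIRST sets, iterate to fixpoint:
iter 1:
  A via A→b b: +{b}
  B via B→a b: +{a}
  B via B→b B B: +{b}
  C via C→a: +{a}
  C via C→b: +{b}
  S via S→A b: +{b}
  FIRST[S]={b}  FIRST[A]={b}  FIRST[B]={a,b}  FIRST[C]={a,b}
iter 2: (no change)
  FIRST[S]={b}  FIRST[A]={b}  FIRST[B]={a,b}  FIRST[C]={a,b}

FOLLOW sets:
FOLLOW(S) := {$}
pass 1:
  A→S S: FOLLOW(S) ⊇ FIRST(S) = {b}; new: +{b}
  B→b B B: FOLLOW(B) ⊇ FIRST(B) = {a,b}; new: +{a,b}
  S→A b: FOLLOW(A) ⊇ FIRST(b) = {b}; new: +{b}
  S→b B: FOLLOW(B) ⊇ FOLLOW(S) ⊇ {$,b}; new: +{$}
  S→b C: FOLLOW(C) ⊇ FOLLOW(S) ⊇ {$,b}; new: +{$,b}
  FOLLOW[S]={$,b}  FOLLOW[A]={b}  FOLLOW[B]={$,a,b}  FOLLOW[C]={$,b}
pass 2:
  B→C: FOLLOW(C) ⊇ FOLLOW(B) ⊇ {$,a,b}; new: +{a}
  FOLLOW[S]={$,b}  FOLLOW[A]={b}  FOLLOW[B]={$,a,b}  FOLLOW[C]={$,a,b}
pass 3: (stable)
  FOLLOW[S]={$,b}  FOLLOW[A]={b}  FOLLOW[B]={$,a,b}  FOLLOW[C]={$,a,b}

FOLLOW(S) = ["$", "b"]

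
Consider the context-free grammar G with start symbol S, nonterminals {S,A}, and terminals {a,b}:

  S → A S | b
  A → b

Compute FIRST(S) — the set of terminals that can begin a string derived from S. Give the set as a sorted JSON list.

FIRST sets, iterate to fixpoint:
iter 1:
  A via A→b: +{b}
  S via S→A S: +{b}
  S: {b}  A: {b}
iter 2: — fixpoint
  S: {b}  A: {b}

FIRST(S) = ["b"]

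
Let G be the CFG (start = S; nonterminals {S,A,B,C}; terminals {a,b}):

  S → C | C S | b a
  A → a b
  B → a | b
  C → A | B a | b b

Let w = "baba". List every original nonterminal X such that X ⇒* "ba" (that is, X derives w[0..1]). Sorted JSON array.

CNF form of G:
  S -> B T0 | C S | T0 T1 | T1 T0 | T1 T1
  A -> T0 T1
  B -> a | b
  C -> B T0 | T0 T1 | T1 T1
  T0 -> a
  T1 -> b

CYK table (by increasing span), restricted to cells inside w[0..1]:
  [0..0]={B,T1}  "b"  orig:{B}
  [1..1]={B,T0}  "a"  orig:{B}
  [0..1]={C,S}  "ba"

Original NTs in T[0,1] deriving "ba": ["C", "S"]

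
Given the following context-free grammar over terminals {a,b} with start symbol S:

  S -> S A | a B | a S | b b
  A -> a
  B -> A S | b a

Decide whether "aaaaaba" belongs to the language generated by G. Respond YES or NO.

Convert to CNF:
  S -> S A | T0 T0 | T1 B | T1 S
  A -> a
  B -> A S | T0 T1
  T0 -> b
  T1 -> a

CYK table (by increasing span):
  [0..0]={A,T1}  "a"  orig:{A}
  [1..1]={A,T1}  "a"  orig:{A}
  [2..2]={A,T1}  "a"  orig:{A}
  [3..3]={A,T1}  "a"  orig:{A}
  [4..4]={A,T1}  "a"  orig:{A}
  [5..5]={T0}  "b"  orig:{}
  [6..6]={A,T1}  "a"  orig:{A}
  [0..1]=∅  "aa"
  [1..2]=∅  "aa"
  [2..3]=∅  "aa"
  [3..4]=∅  "aa"
  [4..5]=∅  "ab"
  [5..6]={B}  "ba"
  [0..2]=∅  "aaa"
  [1..3]=∅  "aaa"
  [2..4]=∅  "aaa"
  [3..5]=∅  "aab"
  [4..6]={S}  "aba"
  [0..3]=∅  "aaaa"
  [1..4]=∅  "aaaa"
  [2..5]=∅  "aaab"
  [3..6]={B,S}  "aaba"
  [0..4]=∅  "aaaaa"
  [1..5]=∅  "aaaab"
  [2..6]={B,S}  "aaaba"
  [0..5]=∅  "aaaaab"
  [1..6]={B,S}  "aaaaba"
  [0..6]={B,S}  "aaaaaba"

S ∈ T[0,6] ⇒ YES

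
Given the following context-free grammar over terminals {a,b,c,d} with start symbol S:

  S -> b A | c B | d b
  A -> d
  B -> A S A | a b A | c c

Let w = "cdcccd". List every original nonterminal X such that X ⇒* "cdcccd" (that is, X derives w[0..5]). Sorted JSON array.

Convert to CNF:
  S -> T1 A | T2 B | T3 T1
  A -> d
  B -> A X4 | T0 X5 | T2 T2
  T0 -> a
  T1 -> b
  T2 -> c
  T3 -> d
  X4 -> S A
  X5 -> T1 A

Fill CYK table bottom-up (cells [i..j] with 0 ≤ i ≤ j ≤ 5 only):
  [0..0]={T2}  "c"  orig:{}
  [1..1]={A,T3}  "d"  orig:{A}
  [2..2]={T2}  "c"  orig:{}
  [3..3]={T2}  "c"  orig:{}
  [4..4]={T2}  "c"  orig:{}
  [5..5]={A,T3}  "d"  orig:{A}
  [0..1]=∅  "cd"
  [1..2]=∅  "dc"
  [2..3]={B}  "cc"
  [3..4]={B}  "cc"
  [4..5]=∅  "cd"
  [0..2]=∅  "cdc"
  [1..3]=∅  "dcc"
  [2..4]={S}  "ccc"
  [3..5]=∅  "ccd"
  [0..3]=∅  "cdcc"
  [1..4]=∅  "dccc"
  [2..5]={X4}  "cccd"  orig:{}
  [0..4]=∅  "cdccc"
  [1..5]={B}  "dcccd"
  [0..5]={S}  "cdcccd"

Original NTs in T[0,5] deriving "cdcccd": ["S"]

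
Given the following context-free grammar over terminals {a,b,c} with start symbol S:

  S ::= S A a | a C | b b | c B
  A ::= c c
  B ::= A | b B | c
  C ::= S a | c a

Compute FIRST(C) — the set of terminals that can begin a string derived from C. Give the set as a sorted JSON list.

FIRST iteration:
iter 1:
  A via A→c c: +{c}
  B via B→A: +{c}
  B via B→b B: +{b}
  C via C→c a: +{c}
  S via S→a C: +{a}
  S via S→b b: +{b}
  S via S→c B: +{c}
  S: {a,b,c}  A: {c}  B: {b,c}  C: {c}
iter 2:
  C via C→S a: +{a,b}
  S: {a,b,c}  A: {c}  B: {b,c}  C: {a,b,c}
iter 3: (stable)
  S: {a,b,c}  A: {c}  B: {b,c}  C: {a,b,c}

FIRST(C) = ["a", "b", "c"]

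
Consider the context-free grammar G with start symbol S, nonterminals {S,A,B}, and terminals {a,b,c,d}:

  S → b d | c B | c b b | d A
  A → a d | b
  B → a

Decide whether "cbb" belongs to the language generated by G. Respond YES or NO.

CNF form of G:
  S -> T1 A | T2 T1 | T3 B | T3 X4
  A -> T0 T1 | b
  B -> a
  T0 -> a
  T1 -> d
  T2 -> b
  T3 -> c
  X4 -> T2 T2

CYK fill:
  T[0,0] 'c' = {T3}  orig:{}
  T[1,1] 'b' = {A,T2}  orig:{A}
  T[2,2] 'b' = {A,T2}  orig:{A}
  T[0,1] 'cb' = ∅
  T[1,2] 'bb' = {X4}  orig:{}
  T[0,2] 'cbb' = {S}

S ∈ T[0,2] ⇒ YES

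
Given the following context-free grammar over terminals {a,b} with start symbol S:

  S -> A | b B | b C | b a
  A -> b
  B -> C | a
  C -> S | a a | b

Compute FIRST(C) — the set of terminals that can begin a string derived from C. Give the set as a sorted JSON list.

Compute FIRST by fixpoint:
round 1:
  A via A→b: +{b}
  B via B→a: +{a}
  C via C→a a: +{a}
  C via C→b: +{b}
  S via S→A: +{b}
  FIRST(S)={b}  FIRST(A)={b}  FIRST(B)={a}  FIRST(C)={a,b}
round 2:
  B via B→C: +{b}
  FIRST(S)={b}  FIRST(A)={b}  FIRST(B)={a,b}  FIRST(C)={a,b}
round 3: done
  FIRST(S)={b}  FIRST(A)={b}  FIRST(B)={a,b}  FIRST(C)={a,b}

FIRST(C) = ["a", "b"]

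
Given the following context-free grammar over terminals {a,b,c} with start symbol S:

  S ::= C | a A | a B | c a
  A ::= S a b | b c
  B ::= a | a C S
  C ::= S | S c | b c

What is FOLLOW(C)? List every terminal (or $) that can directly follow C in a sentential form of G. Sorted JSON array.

Compute FIRST by fixpoint:
round 1:
  A via A→b c: +{b}
  B via B→a: +{a}
  C via C→b c: +{b}
  S via S→C: +{b}
  S via S→a A: +{a}
  S via S→c a: +{c}
  FIRST[S]={a,b,c}  FIRST[A]={b}  FIRST[B]={a}  FIRST[C]={b}
round 2:
  A via A→S a b: +{a,c}
  C via C→S: +{a,c}
  FIRST[S]={a,b,c}  FIRST[A]={a,b,c}  FIRST[B]={a}  FIRST[C]={a,b,c}
round 3: (stable)
  FIRST[S]={a,b,c}  FIRST[A]={a,b,c}  FIRST[B]={a}  FIRST[C]={a,b,c}

FOLLOW sets:
initialize: $ ∈ FOLLOW(S)
[1]
  A→S a b: FOLLOW(S) ⊇ FIRST(a) = {a}; new: +{a}
  B→a C S: FOLLOW(C) ⊇ FIRST(S) = {a,b,c}; new: +{a,b,c}
  C→S: FOLLOW(S) ⊇ FOLLOW(C) ⊇ {a,b,c}; new: +{b,c}
  S→C: FOLLOW(C) ⊇ FOLLOW(S) ⊇ {$,a,b,c}; new: +{$}
  S→a A: FOLLOW(A) ⊇ FOLLOW(S) ⊇ {$,a,b,c}; new: +{$,a,b,c}
  S→a B: FOLLOW(B) ⊇ FOLLOW(S) ⊇ {$,a,b,c}; new: +{$,a,b,c}
  FOLLOW(S)={$,a,b,c}  FOLLOW(A)={$,a,b,c}  FOLLOW(B)={$,a,b,c}  FOLLOW(C)={$,a,b,c}
[2] — fixpoint
  FOLLOW(S)={$,a,b,c}  FOLLOW(A)={$,a,b,c}  FOLLOW(B)={$,a,b,c}  FOLLOW(C)={$,a,b,c}

FOLLOW(C) = ["$", "a", "b", "c"]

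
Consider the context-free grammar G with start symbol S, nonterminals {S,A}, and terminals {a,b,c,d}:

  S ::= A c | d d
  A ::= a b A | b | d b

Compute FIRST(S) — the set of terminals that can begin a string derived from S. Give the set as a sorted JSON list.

FIRST iteration:
[1]
  A via A→a b A: +{a}
  A via A→b: +{b}
  A via A→d b: +{d}
  S via S→A c: +{a,b,d}
  S: {a,b,d}  A: {a,b,d}
[2] (no change)
  S: {a,b,d}  A: {a,b,d}

FIRST(S) = ["a", "b", "d"]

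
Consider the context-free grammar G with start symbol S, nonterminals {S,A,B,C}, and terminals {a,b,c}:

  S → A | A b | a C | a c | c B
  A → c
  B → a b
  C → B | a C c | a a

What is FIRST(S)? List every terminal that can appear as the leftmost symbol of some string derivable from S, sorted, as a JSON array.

Compute FIRST by fixpoint:
iter 1:
  A via A→c: +{c}
  B via B→a b: +{a}
  C via C→B: +{a}
  S via S→A: +{c}
  S via S→a C: +{a}
  FIRST[S]={a,c}  FIRST[A]={c}  FIRST[B]={a}  FIRST[C]={a}
iter 2: — fixpoint
  FIRST[S]={a,c}  FIRST[A]={c}  FIRST[B]={a}  FIRST[C]={a}

FIRST(S) = ["a", "c"]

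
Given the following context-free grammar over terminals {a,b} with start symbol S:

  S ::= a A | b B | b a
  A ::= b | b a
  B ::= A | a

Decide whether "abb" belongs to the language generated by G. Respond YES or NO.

CNF form of G:
  S -> T0 B | T0 T1 | T1 A
  A -> T0 T1 | b
  B -> T0 T1 | a | b
  T0 -> b
  T1 -> a

CYK fill:
  cell(0,0) a: {B,T1}  orig:{B}
  cell(1,1) b: {A,B,T0}  orig:{A,B}
  cell(2,2) b: {A,B,T0}  orig:{A,B}
  cell(0,1) ab: {S}
  cell(1,2) bb: {S}
  cell(0,2) abb: ∅

S ∉ T[0,2] ⇒ NO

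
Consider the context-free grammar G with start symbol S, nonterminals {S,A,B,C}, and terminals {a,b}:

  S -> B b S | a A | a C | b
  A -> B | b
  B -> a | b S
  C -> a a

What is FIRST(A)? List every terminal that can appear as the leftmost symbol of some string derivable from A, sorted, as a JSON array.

FIRST sets, iterate to fixpoint:
iter 1:
  A via A→b: +{b}
  B via B→a: +{a}
  B via B→b S: +{b}
  C via C→a a: +{a}
  S via S→B b S: +{a,b}
  FIRST[S]={a,b}  FIRST[A]={b}  FIRST[B]={a,b}  FIRST[C]={a}
iter 2:
  A via A→B: +{a}
  FIRST[S]={a,b}  FIRST[A]={a,b}  FIRST[B]={a,b}  FIRST[C]={a}
iter 3: — fixpoint
  FIRST[S]={a,b}  FIRST[A]={a,b}  FIRST[B]={a,b}  FIRST[C]={a}

FIRST(A) = ["a", "b"]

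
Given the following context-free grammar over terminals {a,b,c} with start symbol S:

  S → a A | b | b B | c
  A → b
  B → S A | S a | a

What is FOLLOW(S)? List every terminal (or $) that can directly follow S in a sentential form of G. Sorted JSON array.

FIRST sets, iterate to fixpoint:
round 1:
  A via A→b: +{b}
  B via B→a: +{a}
  S via S→a A: +{a}
  S via S→b: +{b}
  S via S→c: +{c}
  S: {a,b,c}  A: {b}  B: {a}
round 2:
  B via B→S A: +{b,c}
  S: {a,b,c}  A: {b}  B: {a,b,c}
round 3: (stable)
  S: {a,b,c}  A: {b}  B: {a,b,c}

FOLLOW iteration:
seed FOLLOW(S) with $
round 1:
  B→S A: FOLLOW(S) ⊇ FIRST(A) = {b}; new: +{b}
  B→S a: FOLLOW(S) ⊇ FIRST(a) = {a}; new: +{a}
  S→a A: FOLLOW(A) ⊇ FOLLOW(S) ⊇ {$,a,b}; new: +{$,a,b}
  S→b B: FOLLOW(B) ⊇ FOLLOW(S) ⊇ {$,a,b}; new: +{$,a,b}
  FOLLOW(S)={$,a,b}  FOLLOW(A)={$,a,b}  FOLLOW(B)={$,a,b}
round 2: (stable)
  FOLLOW(S)={$,a,b}  FOLLOW(A)={$,a,b}  FOLLOW(B)={$,a,b}

FOLLOW(S) = ["$", "a", "b"]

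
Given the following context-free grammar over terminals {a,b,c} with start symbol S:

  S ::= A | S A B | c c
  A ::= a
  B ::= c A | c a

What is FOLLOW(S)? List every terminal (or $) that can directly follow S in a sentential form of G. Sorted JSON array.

FIRST iteration:
[1]
  A via A→a: +{a}
  B via B→c A: +{c}
  S via S→A: +{a}
  S via S→c c: +{c}
  FIRST[S]={a,c}  FIRST[A]={a}  FIRST[B]={c}
[2] — fixpoint
  FIRST[S]={a,c}  FIRST[A]={a}  FIRST[B]={c}

FOLLOW iteration:
initialize: $ ∈ FOLLOW(S)
pass 1:
  S→A: FOLLOW(A) ⊇ FOLLOW(S) ⊇ {$}; new: +{$}
  S→S A B: FOLLOW(S) ⊇ FIRST(A) = {a}; new: +{a}
  S→S A B: FOLLOW(A) ⊇ FIRST(B) = {c}; new: +{c}
  S→S A B: FOLLOW(B) ⊇ FOLLOW(S) ⊇ {$,a}; new: +{$,a}
  FOLLOW[S]={$,a}  FOLLOW[A]={$,c}  FOLLOW[B]={$,a}
pass 2:
  B→c A: FOLLOW(A) ⊇ FOLLOW(B) ⊇ {$,a}; new: +{a}
  FOLLOW[S]={$,a}  FOLLOW[A]={$,a,c}  FOLLOW[B]={$,a}
pass 3: (stable)
  FOLLOW[S]={$,a}  FOLLOW[A]={$,a,c}  FOLLOW[B]={$,a}

FOLLOW(S) = ["$", "a"]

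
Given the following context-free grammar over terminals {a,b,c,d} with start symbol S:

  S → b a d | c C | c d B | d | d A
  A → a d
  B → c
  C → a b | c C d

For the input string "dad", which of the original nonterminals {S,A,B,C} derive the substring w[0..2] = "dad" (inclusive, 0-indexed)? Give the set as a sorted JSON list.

CNF form of G:
  S -> T1 A | T2 X5 | T3 C | T3 X6 | d
  A -> T0 T1
  B -> c
  C -> T0 T2 | T3 X4
  T0 -> a
  T1 -> d
  T2 -> b
  T3 -> c
  X4 -> C T1
  X5 -> T0 T1
  X6 -> T1 B

Fill CYK table bottom-up (cells [i..j] with 0 ≤ i ≤ j ≤ 2 only):
  T[0,0] 'd' = {S,T1}  orig:{S}
  T[1,1] 'a' = {T0}  orig:{}
  T[2,2] 'd' = {S,T1}  orig:{S}
  T[0,1] 'da' = ∅
  T[1,2] 'ad' = {A,X5}  orig:{A}
  T[0,2] 'dad' = {S}

Original NTs in T[0,2] deriving "dad": ["S"]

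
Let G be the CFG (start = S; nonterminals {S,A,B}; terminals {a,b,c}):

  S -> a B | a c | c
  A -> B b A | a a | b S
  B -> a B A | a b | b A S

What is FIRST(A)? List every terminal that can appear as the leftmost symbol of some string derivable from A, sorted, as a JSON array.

FIRST iteration:
iter 1:
  A via A→a a: +{a}
  A via A→b S: +{b}
  B via B→a B A: +{a}
  B via B→b A S: +{b}
  S via S→a B: +{a}
  S via S→c: +{c}
  FIRST[S]={a,c}  FIRST[A]={a,b}  FIRST[B]={a,b}
iter 2: done
  FIRST[S]={a,c}  FIRST[A]={a,b}  FIRST[B]={a,b}

FIRST(A) = ["a", "b"]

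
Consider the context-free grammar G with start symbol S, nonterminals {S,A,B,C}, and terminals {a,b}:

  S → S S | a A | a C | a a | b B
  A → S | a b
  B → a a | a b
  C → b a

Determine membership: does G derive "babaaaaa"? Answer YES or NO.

Convert to CNF:
  S -> S S | T0 A | T0 C | T0 T0 | T1 B
  A -> S S | T0 A | T0 C | T0 T0 | T0 T1 | T1 B
  B -> T0 T0 | T0 T1
  C -> T1 T0
  T0 -> a
  T1 -> b

Fill CYK table bottom-up:
  cell(0,0) b: {T1}  orig:{}
  cell(1,1) a: {T0}  orig:{}
  cell(2,2) b: {T1}  orig:{}
  cell(3,3) a: {T0}  orig:{}
  cell(4,4) a: {T0}  orig:{}
  cell(5,5) a: {T0}  orig:{}
  cell(6,6) a: {T0}  orig:{}
  cell(7,7) a: {T0}  orig:{}
  cell(0,1) ba: {C}
  cell(1,2) ab: {A,B}
  cell(2,3) ba: {C}
  cell(3,4) aa: {A,B,S}
  cell(4,5) aa: {A,B,S}
  cell(5,6) aa: {A,B,S}
  cell(6,7) aa: {A,B,S}
  cell(0,2) bab: {A,S}
  cell(1,3) aba: {A,S}
  cell(2,4) baa: {A,S}
  cell(3,5) aaa: {A,S}
  cell(4,6) aaa: {A,S}
  cell(5,7) aaa: {A,S}
  cell(0,3) baba: ∅
  cell(1,4) abaa: {A,S}
  cell(2,5) baaa: ∅
  cell(3,6) aaaa: {A,S}
  cell(4,7) aaaa: {A,S}
  cell(0,4) babaa: {A,S}
  cell(1,5) abaaa: {A,S}
  cell(2,6) baaaa: {A,S}
  cell(3,7) aaaaa: {A,S}
  cell(0,5) babaaa: {A,S}
  cell(1,6) abaaaa: {A,S}
  cell(2,7) baaaaa: {A,S}
  cell(0,6) babaaaa: {A,S}
  cell(1,7) abaaaaa: {A,S}
  cell(0,7) babaaaaa: {A,S}

S ∈ T[0,7] ⇒ YES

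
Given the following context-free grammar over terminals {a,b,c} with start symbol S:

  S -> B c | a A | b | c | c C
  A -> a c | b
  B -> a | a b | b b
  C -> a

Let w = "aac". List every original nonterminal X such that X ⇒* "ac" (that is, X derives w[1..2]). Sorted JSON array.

Convert to CNF:
  S -> B T1 | T0 A | T1 C | b | c
  A -> T0 T1 | b
  B -> T0 T2 | T2 T2 | a
  C -> a
  T0 -> a
  T1 -> c
  T2 -> b

Fill CYK table bottom-up (cells [i..j] with 1 ≤ i ≤ j ≤ 2 only):
  T[1,1] 'a' = {B,C,T0}  orig:{B,C}
  T[2,2] 'c' = {S,T1}  orig:{S}
  T[1,2] 'ac' = {A,S}

Original NTs in T[1,2] deriving "ac": ["A", "S"]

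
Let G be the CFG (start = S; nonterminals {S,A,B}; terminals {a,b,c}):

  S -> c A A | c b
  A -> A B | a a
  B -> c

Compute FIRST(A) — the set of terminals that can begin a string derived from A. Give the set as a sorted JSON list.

Compute FIRST by fixpoint:
round 1:
  A via A→a a: +{a}
  B via B→c: +{c}
  S via S→c A A: +{c}
  FIRST(S)={c}  FIRST(A)={a}  FIRST(B)={c}
round 2: (stable)
  FIRST(S)={c}  FIRST(A)={a}  FIRST(B)={c}

FIRST(A) = ["a"]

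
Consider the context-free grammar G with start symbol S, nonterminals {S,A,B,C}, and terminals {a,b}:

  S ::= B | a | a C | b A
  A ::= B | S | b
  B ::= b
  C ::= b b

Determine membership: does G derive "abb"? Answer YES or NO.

CNF form of G:
  S -> T0 C | T1 A | a | b
  A -> T0 C | T1 A | a | b
  B -> b
  C -> T1 T1
  T0 -> a
  T1 -> b

CYK table (by increasing span):
  cell(0,0) a: {A,S,T0}  orig:{A,S}
  cell(1,1) b: {A,B,S,T1}  orig:{A,B,S}
  cell(2,2) b: {A,B,S,T1}  orig:{A,B,S}
  cell(0,1) ab: ∅
  cell(1,2) bb: {A,C,S}
  cell(0,2) abb: {A,S}

S ∈ T[0,2] ⇒ YES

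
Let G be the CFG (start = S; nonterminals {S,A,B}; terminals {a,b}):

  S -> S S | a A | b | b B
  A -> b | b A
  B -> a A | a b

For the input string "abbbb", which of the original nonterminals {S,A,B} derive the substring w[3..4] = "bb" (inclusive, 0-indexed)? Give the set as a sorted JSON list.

Convert to CNF:
  S -> S S | T0 B | T1 A | b
  A -> T0 A | b
  B -> T1 A | T1 T0
  T0 -> b
  T1 -> a

CYK table (by increasing span), restricted to cells inside w[3..4]:
  T[3,3] 'b' = {A,S,T0}  orig:{A,S}
  T[4,4] 'b' = {A,S,T0}  orig:{A,S}
  T[3,4] 'bb' = {A,S}

Original NTs in T[3,4] deriving "bb": ["A", "S"]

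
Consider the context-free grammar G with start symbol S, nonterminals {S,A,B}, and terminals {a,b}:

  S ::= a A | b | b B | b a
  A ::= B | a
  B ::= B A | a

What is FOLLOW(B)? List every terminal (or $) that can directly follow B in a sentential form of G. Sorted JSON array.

FIRST iteration:
pass 1:
  A via A→a: +{a}
  B via B→a: +{a}
  S via S→a A: +{a}
  S via S→b: +{b}
  FIRST(S)={a,b}  FIRST(A)={a}  FIRST(B)={a}
pass 2: done
  FIRST(S)={a,b}  FIRST(A)={a}  FIRST(B)={a}

FOLLOW sets:
initialize: $ ∈ FOLLOW(S)
pass 1:
  B→B A: FOLLOW(B) ⊇ FIRST(A) = {a}; new: +{a}
  B→B A: FOLLOW(A) ⊇ FOLLOW(B) ⊇ {a}; new: +{a}
  S→a A: FOLLOW(A) ⊇ FOLLOW(S) ⊇ {$}; new: +{$}
  S→b B: FOLLOW(B) ⊇ FOLLOW(S) ⊇ {$}; new: +{$}
  S: {$}  A: {$,a}  B: {$,a}
pass 2: (stable)
  S: {$}  A: {$,a}  B: {$,a}

FOLLOW(B) = ["$", "a"]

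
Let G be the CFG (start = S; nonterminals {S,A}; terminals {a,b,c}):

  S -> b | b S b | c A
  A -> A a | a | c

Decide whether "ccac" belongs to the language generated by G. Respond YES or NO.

CNF form of G:
  S -> T1 X3 | T2 A | b
  A -> A T0 | a | c
  T0 -> a
  T1 -> b
  T2 -> c
  X3 -> S T1

CYK fill:
  T[0,0] 'c' = {A,T2}  orig:{A}
  T[1,1] 'c' = {A,T2}  orig:{A}
  T[2,2] 'a' = {A,T0}  orig:{A}
  T[3,3] 'c' = {A,T2}  orig:{A}
  T[0,1] 'cc' = {S}
  T[1,2] 'ca' = {A,S}
  T[2,3] 'ac' = ∅
  T[0,2] 'cca' = {S}
  T[1,3] 'cac' = ∅
  T[0,3] 'ccac' = ∅

S ∉ T[0,3] ⇒ NO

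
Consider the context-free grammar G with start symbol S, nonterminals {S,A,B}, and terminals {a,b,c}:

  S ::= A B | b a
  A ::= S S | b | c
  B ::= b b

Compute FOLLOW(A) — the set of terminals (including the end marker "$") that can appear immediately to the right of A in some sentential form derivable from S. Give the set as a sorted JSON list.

FIRST iteration:
round 1:
  A via A→b: +{b}
  A via A→c: +{c}
  B via B→b b: +{b}
  S via S→A B: +{b,c}
  FIRST[S]={b,c}  FIRST[A]={b,c}  FIRST[B]={b}
round 2: done
  FIRST[S]={b,c}  FIRST[A]={b,c}  FIRST[B]={b}

Compute FOLLOW by fixpoint:
initialize: $ ∈ FOLLOW(S)
[1]
  A→S S: FOLLOW(S) ⊇ FIRST(S) = {b,c}; new: +{b,c}
  S→A B: FOLLOW(A) ⊇ FIRST(B) = {b}; new: +{b}
  S→A B: FOLLOW(B) ⊇ FOLLOW(S) ⊇ {$,b,c}; new: +{$,b,c}
  S: {$,b,c}  A: {b}  B: {$,b,c}
[2] — fixpoint
  S: {$,b,c}  A: {b}  B: {$,b,c}

FOLLOW(A) = ["b"]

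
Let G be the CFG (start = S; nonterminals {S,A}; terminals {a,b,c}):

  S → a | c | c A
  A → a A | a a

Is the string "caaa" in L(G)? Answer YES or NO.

Convert to CNF:
  S -> T1 A | a | c
  A -> T0 A | T0 T0
  T0 -> a
  T1 -> c

CYK table (by increasing span):
  cell(0,0) c: {S,T1}  orig:{S}
  cell(1,1) a: {S,T0}  orig:{S}
  cell(2,2) a: {S,T0}  orig:{S}
  cell(3,3) a: {S,T0}  orig:{S}
  cell(0,1) ca: ∅
  cell(1,2) aa: {A}
  cell(2,3) aa: {A}
  cell(0,2) caa: {S}
  cell(1,3) aaa: {A}
  cell(0,3) caaa: {S}

S ∈ T[0,3] ⇒ YES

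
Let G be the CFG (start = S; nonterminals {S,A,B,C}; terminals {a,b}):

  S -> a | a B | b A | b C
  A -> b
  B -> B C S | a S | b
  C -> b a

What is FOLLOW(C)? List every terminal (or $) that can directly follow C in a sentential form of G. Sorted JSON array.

FIRST iteration:
pass 1:
  A via A→b: +{b}
  B via B→a S: +{a}
  B via B→b: +{b}
  C via C→b a: +{b}
  S via S→a: +{a}
  S via S→b A: +{b}
  S: {a,b}  A: {b}  B: {a,b}  C: {b}
pass 2: done
  S: {a,b}  A: {b}  B: {a,b}  C: {b}

FOLLOW iteration:
seed FOLLOW(S) with $
[1]
  B→B C S: FOLLOW(B) ⊇ FIRST(C) = {b}; new: +{b}
  B→B C S: FOLLOW(C) ⊇ FIRST(S) = {a,b}; new: +{a,b}
  B→B C S: FOLLOW(S) ⊇ FOLLOW(B) ⊇ {b}; new: +{b}
  S→a B: FOLLOW(B) ⊇ FOLLOW(S) ⊇ {$,b}; new: +{$}
  S→b A: FOLLOW(A) ⊇ FOLLOW(S) ⊇ {$,b}; new: +{$,b}
  S→b C: FOLLOW(C) ⊇ FOLLOW(S) ⊇ {$,b}; new: +{$}
  FOLLOW(S)={$,b}  FOLLOW(A)={$,b}  FOLLOW(B)={$,b}  FOLLOW(C)={$,a,b}
[2] — fixpoint
  FOLLOW(S)={$,b}  FOLLOW(A)={$,b}  FOLLOW(B)={$,b}  FOLLOW(C)={$,a,b}

FOLLOW(C) = ["$", "a", "b"]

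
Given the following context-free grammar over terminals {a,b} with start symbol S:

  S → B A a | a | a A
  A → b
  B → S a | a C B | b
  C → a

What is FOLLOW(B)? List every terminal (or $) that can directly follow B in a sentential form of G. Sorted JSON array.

FIRST iteration:
pass 1:
  A via A→b: +{b}
  B via B→a C B: +{a}
  B via B→b: +{b}
  C via C→a: +{a}
  S via S→B A a: +{a,b}
  S: {a,b}  A: {b}  B: {a,b}  C: {a}
pass 2: (stable)
  S: {a,b}  A: {b}  B: {a,b}  C: {a}

FOLLOW sets:
FOLLOW(S) := {$}
pass 1:
  B→S a: FOLLOW(S) ⊇ FIRST(a) = {a}; new: +{a}
  B→a C B: FOLLOW(C) ⊇ FIRST(B) = {a,b}; new: +{a,b}
  S→B A a: FOLLOW(B) ⊇ FIRST(A) = {b}; new: +{b}
  S→B A a: FOLLOW(A) ⊇ FIRST(a) = {a}; new: +{a}
  S→a A: FOLLOW(A) ⊇ FOLLOW(S) ⊇ {$,a}; new: +{$}
  FOLLOW(S)={$,a}  FOLLOW(A)={$,a}  FOLLOW(B)={b}  FOLLOW(C)={a,b}
pass 2: (no change)
  FOLLOW(S)={$,a}  FOLLOW(A)={$,a}  FOLLOW(B)={b}  FOLLOW(C)={a,b}

FOLLOW(B) = ["b"]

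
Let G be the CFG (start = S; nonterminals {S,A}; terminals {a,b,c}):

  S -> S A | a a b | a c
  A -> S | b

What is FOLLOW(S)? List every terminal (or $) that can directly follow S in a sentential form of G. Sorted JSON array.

Compute FIRST by fixpoint:
round 1:
  A via A→b: +{b}
  S via S→a a b: +{a}
  FIRST[S]={a}  FIRST[A]={b}
round 2:
  A via A→S: +{a}
  FIRST[S]={a}  FIRST[A]={a,b}
round 3: — fixpoint
  FIRST[S]={a}  FIRST[A]={a,b}

FOLLOW sets:
initialize: $ ∈ FOLLOW(S)
iter 1:
  S→S A: FOLLOW(S) ⊇ FIRST(A) = {a,b}; new: +{a,b}
  S→S A: FOLLOW(A) ⊇ FOLLOW(S) ⊇ {$,a,b}; new: +{$,a,b}
  FOLLOW[S]={$,a,b}  FOLLOW[A]={$,a,b}
iter 2: done
  FOLLOW[S]={$,a,b}  FOLLOW[A]={$,a,b}

FOLLOW(S) = ["$", "a", "b"]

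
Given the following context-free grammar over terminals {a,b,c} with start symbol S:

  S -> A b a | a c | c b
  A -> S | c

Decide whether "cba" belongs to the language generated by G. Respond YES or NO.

Convert to CNF:
  S -> A X4 | T1 T2 | T2 T0
  A -> A X3 | T1 T2 | T2 T0 | c
  T0 -> b
  T1 -> a
  T2 -> c
  X3 -> T0 T1
  X4 -> T0 T1

Fill CYK table bottom-up:
  T[0,0] 'c' = {A,T2}  orig:{A}
  T[1,1] 'b' = {T0}  orig:{}
  T[2,2] 'a' = {T1}  orig:{}
  T[0,1] 'cb' = {A,S}
  T[1,2] 'ba' = {X3,X4}  orig:{}
  T[0,2] 'cba' = {A,S}

S ∈ T[0,2] ⇒ YES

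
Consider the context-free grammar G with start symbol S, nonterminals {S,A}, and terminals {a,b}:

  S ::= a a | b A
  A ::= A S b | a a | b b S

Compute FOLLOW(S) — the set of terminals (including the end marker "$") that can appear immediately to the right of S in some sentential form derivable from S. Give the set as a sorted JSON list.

Compute FIRST by fixpoint:
pass 1:
  A via A→a a: +{a}
  A via A→b b S: +{b}
  S via S→a a: +{a}
  S via S→b A: +{b}
  S: {a,b}  A: {a,b}
pass 2: — fixpoint
  S: {a,b}  A: {a,b}

FOLLOW iteration:
initialize: $ ∈ FOLLOW(S)
iter 1:
  A→A S b: FOLLOW(A) ⊇ FIRST(S) = {a,b}; new: +{a,b}
  A→A S b: FOLLOW(S) ⊇ FIRST(b) = {b}; new: +{b}
  A→b b S: FOLLOW(S) ⊇ FOLLOW(A) ⊇ {a,b}; new: +{a}
  S→b A: FOLLOW(A) ⊇ FOLLOW(S) ⊇ {$,a,b}; new: +{$}
  S: {$,a,b}  A: {$,a,b}
iter 2: done
  S: {$,a,b}  A: {$,a,b}

FOLLOW(S) = ["$", "a", "b"]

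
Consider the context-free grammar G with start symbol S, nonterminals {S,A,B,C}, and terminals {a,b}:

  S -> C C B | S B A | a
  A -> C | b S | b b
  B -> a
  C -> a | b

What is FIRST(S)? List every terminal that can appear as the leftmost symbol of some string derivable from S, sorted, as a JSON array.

Compute FIRST by fixpoint:
round 1:
  A via A→b S: +{b}
  B via B→a: +{a}
  C via C→a: +{a}
  C via C→b: +{b}
  S via S→C C B: +{a,b}
  FIRST[S]={a,b}  FIRST[A]={b}  FIRST[B]={a}  FIRST[C]={a,b}
round 2:
  A via A→C: +{a}
  FIRST[S]={a,b}  FIRST[A]={a,b}  FIRST[B]={a}  FIRST[C]={a,b}
round 3: — fixpoint
  FIRST[S]={a,b}  FIRST[A]={a,b}  FIRST[B]={a}  FIRST[C]={a,b}

FIRST(S) = ["a", "b"]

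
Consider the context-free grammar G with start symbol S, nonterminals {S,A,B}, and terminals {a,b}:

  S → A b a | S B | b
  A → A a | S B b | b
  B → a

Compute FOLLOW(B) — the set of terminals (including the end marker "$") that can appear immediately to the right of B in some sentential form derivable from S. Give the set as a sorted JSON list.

FIRST iteration:
[1]
  A via A→b: +{b}
  B via B→a: +{a}
  S via S→A b a: +{b}
  FIRST[S]={b}  FIRST[A]={b}  FIRST[B]={a}
[2] (stable)
  FIRST[S]={b}  FIRST[A]={b}  FIRST[B]={a}

Compute FOLLOW by fixpoint:
FOLLOW(S) := {$}
[1]
  A→A a: FOLLOW(A) ⊇ FIRST(a) = {a}; new: +{a}
  A→S B b: FOLLOW(S) ⊇ FIRST(B) = {a}; new: +{a}
  A→S B b: FOLLOW(B) ⊇ FIRST(b) = {b}; new: +{b}
  S→A b a: FOLLOW(A) ⊇ FIRST(b) = {b}; new: +{b}
  S→S B: FOLLOW(B) ⊇ FOLLOW(S) ⊇ {$,a}; new: +{$,a}
  FOLLOW[S]={$,a}  FOLLOW[A]={a,b}  FOLLOW[B]={$,a,b}
[2] done
  FOLLOW[S]={$,a}  FOLLOW[A]={a,b}  FOLLOW[B]={$,a,b}

FOLLOW(B) = ["$", "a", "b"]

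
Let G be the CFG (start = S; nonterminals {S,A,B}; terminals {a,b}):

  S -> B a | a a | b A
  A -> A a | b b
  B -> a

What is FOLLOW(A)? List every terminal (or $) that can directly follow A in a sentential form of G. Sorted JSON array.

FIRST sets, iterate to fixpoint:
[1]
  A via A→b b: +{b}
  B via B→a: +{a}
  S via S→B a: +{a}
  S via S→b A: +{b}
  FIRST[S]={a,b}  FIRST[A]={b}  FIRST[B]={a}
[2] done
  FIRST[S]={a,b}  FIRST[A]={b}  FIRST[B]={a}

FOLLOW iteration:
FOLLOW(S) := {$}
iter 1:
  A→A a: FOLLOW(A) ⊇ FIRST(a) = {a}; new: +{a}
  S→B a: FOLLOW(B) ⊇ FIRST(a) = {a}; new: +{a}
  S→b A: FOLLOW(A) ⊇ FOLLOW(S) ⊇ {$}; new: +{$}
  FOLLOW[S]={$}  FOLLOW[A]={$,a}  FOLLOW[B]={a}
iter 2: done
  FOLLOW[S]={$}  FOLLOW[A]={$,a}  FOLLOW[B]={a}

FOLLOW(A) = ["$", "a"]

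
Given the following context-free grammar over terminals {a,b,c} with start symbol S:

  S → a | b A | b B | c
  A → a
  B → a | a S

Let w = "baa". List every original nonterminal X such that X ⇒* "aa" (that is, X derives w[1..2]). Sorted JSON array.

Convert to CNF:
  S -> T1 A | T1 B | a | c
  A -> a
  B -> T0 S | a
  T0 -> a
  T1 -> b

Fill CYK table bottom-up (cells [i..j] with 1 ≤ i ≤ j ≤ 2 only):
  [1..1]={A,B,S,T0}  "a"  orig:{A,B,S}
  [2..2]={A,B,S,T0}  "a"  orig:{A,B,S}
  [1..2]={B}  "aa"

Original NTs in T[1,2] deriving "aa": ["B"]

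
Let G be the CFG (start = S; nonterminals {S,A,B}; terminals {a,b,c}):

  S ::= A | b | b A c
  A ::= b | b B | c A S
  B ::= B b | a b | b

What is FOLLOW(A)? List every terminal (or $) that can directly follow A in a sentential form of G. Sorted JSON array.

FIRST sets, iterate to fixpoint:
[1]
  A via A→b: +{b}
  A via A→c A S: +{c}
  B via B→a b: +{a}
  B via B→b: +{b}
  S via S→A: +{b,c}
  FIRST(S)={b,c}  FIRST(A)={b,c}  FIRST(B)={a,b}
[2] (stable)
  FIRST(S)={b,c}  FIRST(A)={b,c}  FIRST(B)={a,b}

Compute FOLLOW by fixpoint:
seed FOLLOW(S) with $
round 1:
  A→c A S: FOLLOW(A) ⊇ FIRST(S) = {b,c}; new: +{b,c}
  A→c A S: FOLLOW(S) ⊇ FOLLOW(A) ⊇ {b,c}; new: +{b,c}
  B→B b: FOLLOW(B) ⊇ FIRST(b) = {b}; new: +{b}
  S→A: FOLLOW(A) ⊇ FOLLOW(S) ⊇ {$,b,c}; new: +{$}
  S: {$,b,c}  A: {$,b,c}  B: {b}
round 2:
  A→b B: FOLLOW(B) ⊇ FOLLOW(A) ⊇ {$,b,c}; new: +{$,c}
  S: {$,b,c}  A: {$,b,c}  B: {$,b,c}
round 3: — fixpoint
  S: {$,b,c}  A: {$,b,c}  B: {$,b,c}

FOLLOW(A) = ["$", "b", "c"]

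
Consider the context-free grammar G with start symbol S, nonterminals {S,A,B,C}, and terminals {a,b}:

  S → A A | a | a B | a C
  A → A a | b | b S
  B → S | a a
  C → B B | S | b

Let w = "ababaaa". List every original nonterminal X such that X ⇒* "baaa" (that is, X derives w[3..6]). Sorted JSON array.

Convert to CNF:
  S -> A A | T0 B | T0 C | a
  A -> A T0 | T1 S | b
  B -> A A | T0 B | T0 C | T0 T0 | a
  C -> A A | B B | T0 B | T0 C | a | b
  T0 -> a
  T1 -> b

Fill CYK table bottom-up — only the sub-triangle for w[3..6]:
  cell(3,3) b: {A,C,T1}  orig:{A,C}
  cell(4,4) a: {B,C,S,T0}  orig:{B,C,S}
  cell(5,5) a: {B,C,S,T0}  orig:{B,C,S}
  cell(6,6) a: {B,C,S,T0}  orig:{B,C,S}
  cell(3,4) ba: {A}
  cell(4,5) aa: {B,C,S}
  cell(5,6) aa: {B,C,S}
  cell(3,5) baa: {A}
  cell(4,6) aaa: {B,C,S}
  cell(3,6) baaa: {A}

Original NTs in T[3,6] deriving "baaa": ["A"]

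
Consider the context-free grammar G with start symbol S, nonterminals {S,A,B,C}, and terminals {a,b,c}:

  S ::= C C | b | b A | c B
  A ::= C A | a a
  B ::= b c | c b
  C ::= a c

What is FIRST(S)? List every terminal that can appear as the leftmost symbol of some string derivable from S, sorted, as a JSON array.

FIRST iteration:
iter 1:
  A via A→a a: +{a}
  B via B→b c: +{b}
  B via B→c b: +{c}
  C via C→a c: +{a}
  S via S→C C: +{a}
  S via S→b: +{b}
  S via S→c B: +{c}
  FIRST[S]={a,b,c}  FIRST[A]={a}  FIRST[B]={b,c}  FIRST[C]={a}
iter 2: — fixpoint
  FIRST[S]={a,b,c}  FIRST[A]={a}  FIRST[B]={b,c}  FIRST[C]={a}

FIRST(S) = ["a", "b", "c"]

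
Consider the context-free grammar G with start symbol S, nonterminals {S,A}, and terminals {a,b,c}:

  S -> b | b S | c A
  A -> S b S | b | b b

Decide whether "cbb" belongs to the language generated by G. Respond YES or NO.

CNF form of G:
  S -> T0 S | T1 A | b
  A -> S X2 | T0 T0 | b
  T0 -> b
  T1 -> c
  X2 -> T0 S

Fill CYK table bottom-up:
  [0..0]={T1}  "c"  orig:{}
  [1..1]={A,S,T0}  "b"  orig:{A,S}
  [2..2]={A,S,T0}  "b"  orig:{A,S}
  [0..1]={S}  "cb"
  [1..2]={A,S,X2}  "bb"  orig:{A,S}
  [0..2]={S}  "cbb"

S ∈ T[0,2] ⇒ YES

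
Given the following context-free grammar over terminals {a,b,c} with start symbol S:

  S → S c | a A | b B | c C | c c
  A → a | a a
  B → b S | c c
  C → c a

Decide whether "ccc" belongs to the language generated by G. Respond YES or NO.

CNF form of G:
  S -> S T2 | T0 A | T1 B | T2 C | T2 T2
  A -> T0 T0 | a
  B -> T1 S | T2 T2
  C -> T2 T0
  T0 -> a
  T1 -> b
  T2 -> c

CYK table (by increasing span):
  [0..0]={T2}  "c"  orig:{}
  [1..1]={T2}  "c"  orig:{}
  [2..2]={T2}  "c"  orig:{}
  [0..1]={B,S}  "cc"
  [1..2]={B,S}  "cc"
  [0..2]={S}  "ccc"

S ∈ T[0,2] ⇒ YES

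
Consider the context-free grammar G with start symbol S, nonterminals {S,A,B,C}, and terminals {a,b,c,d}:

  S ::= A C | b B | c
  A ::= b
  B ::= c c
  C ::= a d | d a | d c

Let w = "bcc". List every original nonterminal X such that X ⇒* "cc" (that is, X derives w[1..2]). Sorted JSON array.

CNF form of G:
  S -> A C | T3 B | c
  A -> b
  B -> T0 T0
  C -> T1 T2 | T2 T0 | T2 T1
  T0 -> c
  T1 -> a
  T2 -> d
  T3 -> b

CYK fill (cells [i..j] with 1 ≤ i ≤ j ≤ 2 only):
  [1..1]={S,T0}  "c"  orig:{S}
  [2..2]={S,T0}  "c"  orig:{S}
  [1..2]={B}  "cc"

Original NTs in T[1,2] deriving "cc": ["B"]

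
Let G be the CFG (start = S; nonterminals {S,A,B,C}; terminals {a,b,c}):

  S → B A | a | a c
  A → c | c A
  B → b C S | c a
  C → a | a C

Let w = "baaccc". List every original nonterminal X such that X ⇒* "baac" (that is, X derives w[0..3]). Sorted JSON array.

Convert to CNF:
  S -> B A | T2 T0 | a
  A -> T0 A | c
  B -> T0 T2 | T1 X3
  C -> T2 C | a
  T0 -> c
  T1 -> b
  T2 -> a
  X3 -> C S

Fill CYK table bottom-up, restricted to cells inside w[0..3]:
  cell(0,0) b: {T1}  orig:{}
  cell(1,1) a: {C,S,T2}  orig:{C,S}
  cell(2,2) a: {C,S,T2}  orig:{C,S}
  cell(3,3) c: {A,T0}  orig:{A}
  cell(0,1) ba: ∅
  cell(1,2) aa: {C,X3}  orig:{C}
  cell(2,3) ac: {S}
  cell(0,2) baa: {B}
  cell(1,3) aac: {X3}  orig:{}
  cell(0,3) baac: {B,S}

Original NTs in T[0,3] deriving "baac": ["B", "S"]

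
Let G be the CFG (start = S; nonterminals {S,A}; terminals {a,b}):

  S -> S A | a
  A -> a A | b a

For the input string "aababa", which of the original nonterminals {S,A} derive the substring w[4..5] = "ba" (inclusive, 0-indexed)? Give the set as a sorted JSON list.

CNF form of G:
  S -> S A | a
  A -> T0 A | T1 T0
  T0 -> a
  T1 -> b

Fill CYK table bottom-up — only the sub-triangle for w[4..5]:
  [4..4]={T1}  "b"  orig:{}
  [5..5]={S,T0}  "a"  orig:{S}
  [4..5]={A}  "ba"

Original NTs in T[4,5] deriving "ba": ["A"]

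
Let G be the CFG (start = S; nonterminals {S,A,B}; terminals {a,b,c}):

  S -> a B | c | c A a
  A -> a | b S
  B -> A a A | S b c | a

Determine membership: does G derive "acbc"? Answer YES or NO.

Convert to CNF:
  S -> T1 B | T2 X5 | c
  A -> T0 S | a
  B -> A X3 | S X4 | a
  T0 -> b
  T1 -> a
  T2 -> c
  X3 -> T1 A
  X4 -> T0 T2
  X5 -> A T1

Fill CYK table bottom-up:
  cell(0,0) a: {A,B,T1}  orig:{A,B}
  cell(1,1) c: {S,T2}  orig:{S}
  cell(2,2) b: {T0}  orig:{}
  cell(3,3) c: {S,T2}  orig:{S}
  cell(0,1) ac: ∅
  cell(1,2) cb: ∅
  cell(2,3) bc: {A,X4}  orig:{A}
  cell(0,2) acb: ∅
  cell(1,3) cbc: {B}
  cell(0,3) acbc: {S}

S ∈ T[0,3] ⇒ YES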